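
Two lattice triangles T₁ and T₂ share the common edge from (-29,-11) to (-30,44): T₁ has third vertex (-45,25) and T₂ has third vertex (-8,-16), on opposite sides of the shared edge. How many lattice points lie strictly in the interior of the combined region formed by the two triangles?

994

The union is the simple quadrilateral with vertices (-29,-11), (-45,25), (-30,44), (-8,-16) in order.
By the shoelace formula, twice the signed area is |((-29)·25 − (-45)·(-11)) + ((-45)·44 − (-30)·25) + ((-30)·(-16) − (-8)·44) + ((-8)·(-11) − (-29)·(-16))| = 1994, so the area is 997.
Summing gcd(|Δx|,|Δy|) over the edges gives the boundary count: gcd(16,36) + gcd(15,19) + gcd(22,60) + gcd(21,5) = 4+1+2+1 = 8.
By Pick's theorem I = A − B/2 + 1 = 997 − 8/2 + 1 = 994.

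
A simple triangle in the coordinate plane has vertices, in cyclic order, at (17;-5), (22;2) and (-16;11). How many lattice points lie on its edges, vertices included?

Along each edge there are gcd(|Δx|,|Δy|)+1 lattice points, so counting each shared vertex once the boundary has gcd(5,7) + gcd(38,9) + gcd(33,16) = 1+1+1 = 3.

3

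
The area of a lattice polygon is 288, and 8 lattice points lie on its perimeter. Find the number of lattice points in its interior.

Pick's theorem A = I + B/2 − 1 rearranges to I = A − B/2 + 1 = 288 − 8/2 + 1 = 285.

285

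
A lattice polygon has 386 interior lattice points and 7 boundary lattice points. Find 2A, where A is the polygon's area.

777

By Pick's theorem, A = I + B/2 − 1 = 386 + 7/2 − 1 = 777/2.
Hence 2A = 777.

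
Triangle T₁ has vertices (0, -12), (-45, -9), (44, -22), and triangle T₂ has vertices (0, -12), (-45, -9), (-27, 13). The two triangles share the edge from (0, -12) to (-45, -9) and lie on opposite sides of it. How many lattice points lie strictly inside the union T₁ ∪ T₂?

The union is the simple quadrilateral with vertices (0, -12), (44, -22), (-45, -9), (-27, 13) in order.
The shoelace formula gives twice the area as |[0·(-22) − 44·(-12)] + [44·(-9) − (-45)·(-22)] + [(-45)·13 − (-27)·(-9)] + [(-27)·(-12) − 0·13]| = 1362, so the area is 681.
Summing gcd(|Δx|,|Δy|) over the edges gives the boundary count: gcd(44,10) + gcd(89,13) + gcd(18,22) + gcd(27,25) = 2+1+2+1 = 6.
By Pick's theorem I = A − B/2 + 1 = 681 − 6/2 + 1 = 679.

679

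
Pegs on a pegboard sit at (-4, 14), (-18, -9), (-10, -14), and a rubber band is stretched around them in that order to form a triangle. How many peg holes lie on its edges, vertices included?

Along each edge there are gcd(|Δx|,|Δy|)+1 lattice points, so counting each shared vertex once the boundary has gcd(14,23) + gcd(8,5) + gcd(6,28) = 1+1+2 = 4.

4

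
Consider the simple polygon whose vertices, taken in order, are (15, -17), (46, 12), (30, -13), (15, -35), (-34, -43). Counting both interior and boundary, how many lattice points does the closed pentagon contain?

735

Using the shoelace formula, 2A = |(15·12 − 46·(-17)) + (46·(-13) − 30·12) + (30·(-35) − 15·(-13)) + (15·(-43) − (-34)·(-35)) + ((-34)·(-17) − 15·(-43))| = 1463, so the area is 731.5.
Summing gcd(|Δx|,|Δy|) over the edges gives the boundary count: gcd(31,29) + gcd(16,25) + gcd(15,22) + gcd(49,8) + gcd(49,26) = 1+1+1+1+1 = 5.
Pick's theorem gives I = A − B/2 + 1 = 731.5 − 5/2 + 1 = 730, so the closed region contains I + B = 730 + 5 = 735 lattice points.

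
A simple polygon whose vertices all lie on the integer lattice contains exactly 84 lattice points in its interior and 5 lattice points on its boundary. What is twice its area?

171

Pick's theorem states A = I + B/2 − 1, so A = 84 + 5/2 − 1 = 171/2.
Hence 2A = 171.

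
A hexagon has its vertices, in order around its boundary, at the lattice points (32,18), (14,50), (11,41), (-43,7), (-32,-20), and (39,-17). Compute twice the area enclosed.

By the shoelace formula, twice the signed area is |[32·50 − 14·18] + [14·41 − 11·50] + [11·7 − (-43)·41] + [(-43)·(-20) − (-32)·7] + [(-32)·(-17) − 39·(-20)] + [39·18 − 32·(-17)]| = 6866, so the area is 3433.

6866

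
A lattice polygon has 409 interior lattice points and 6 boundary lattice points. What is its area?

Pick's theorem states A = I + B/2 − 1, so A = 409 + 6/2 − 1 = 411.

411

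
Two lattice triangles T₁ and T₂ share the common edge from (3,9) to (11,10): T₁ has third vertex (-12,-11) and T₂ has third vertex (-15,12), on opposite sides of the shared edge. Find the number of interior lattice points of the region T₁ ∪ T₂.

89

The union is the simple quadrilateral with vertices (3,9), (-12,-11), (11,10), (-15,12) in order.
Using the shoelace formula, 2A = |[3·(-11) − (-12)·9] + [(-12)·10 − 11·(-11)] + [11·12 − (-15)·10] + [(-15)·9 − 3·12]| = 187, so the area is 93.5.
The number of boundary lattice points is Σ gcd(|Δx|,|Δy|) = gcd(15,20) + gcd(23,21) + gcd(26,2) + gcd(18,3) = 5+1+2+3 = 11.
By Pick's theorem I = A − B/2 + 1 = 93.5 − 11/2 + 1 = 89.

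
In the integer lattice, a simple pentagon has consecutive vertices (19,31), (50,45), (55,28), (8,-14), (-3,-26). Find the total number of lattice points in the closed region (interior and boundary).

1310

By the shoelace formula, twice the signed area is |(19·45 − 50·31) + (50·28 − 55·45) + (55·(-14) − 8·28) + (8·(-26) − (-3)·(-14)) + ((-3)·31 − 19·(-26))| = 2613, so the area is 2613/2.
Summing gcd(|Δx|,|Δy|) over the edges gives the boundary count: gcd(31,14) + gcd(5,17) + gcd(47,42) + gcd(11,12) + gcd(22,57) = 1+1+1+1+1 = 5.
Pick's theorem gives I = A − B/2 + 1 = 2613/2 − 5/2 + 1 = 1305, so the closed region contains I + B = 1305 + 5 = 1310 lattice points.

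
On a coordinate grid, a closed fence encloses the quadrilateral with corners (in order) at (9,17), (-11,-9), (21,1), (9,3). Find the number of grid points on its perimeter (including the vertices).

20

The number of boundary lattice points is Σ gcd(|Δx|,|Δy|) = gcd(20,26) + gcd(32,10) + gcd(12,2) + gcd(0,14) = 2+2+2+14 = 20.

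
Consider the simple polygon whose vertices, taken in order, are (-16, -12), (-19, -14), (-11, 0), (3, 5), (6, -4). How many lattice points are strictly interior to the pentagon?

By the shoelace formula, twice the signed area is |((-16)·(-14) − (-19)·(-12)) + ((-19)·0 − (-11)·(-14)) + ((-11)·5 − 3·0) + (3·(-4) − 6·5) + (6·(-12) − (-16)·(-4))| = 391, so the area is 391/2.
Along each edge there are gcd(|Δx|,|Δy|)+1 lattice points, so counting each shared vertex once the boundary has gcd(3,2) + gcd(8,14) + gcd(14,5) + gcd(3,9) + gcd(22,8) = 1+2+1+3+2 = 9.
By Pick's theorem A = I + B/2 − 1, so I = 391/2 − 9/2 + 1 = 192.

192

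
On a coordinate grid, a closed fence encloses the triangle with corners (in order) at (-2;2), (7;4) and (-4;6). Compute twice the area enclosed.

40

Using the shoelace formula, 2A = |((-2)·4 − 7·2) + (7·6 − (-4)·4) + ((-4)·2 − (-2)·6)| = 40, so the area is 20.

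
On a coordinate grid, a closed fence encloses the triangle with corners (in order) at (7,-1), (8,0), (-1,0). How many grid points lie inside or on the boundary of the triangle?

Using the shoelace formula, 2A = |[7·0 − 8·(-1)] + [8·0 − (-1)·0] + [(-1)·(-1) − 7·0]| = 9, so the area is 9/2.
The number of boundary lattice points is Σ gcd(|Δx|,|Δy|) = gcd(1,1) + gcd(9,0) + gcd(8,1) = 1+9+1 = 11.
Pick's theorem gives I = A − B/2 + 1 = 9/2 − 11/2 + 1 = 0, so the closed region contains I + B = 0 + 11 = 11 lattice points.

11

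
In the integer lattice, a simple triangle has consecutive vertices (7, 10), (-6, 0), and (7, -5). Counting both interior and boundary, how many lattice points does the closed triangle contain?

107

By the shoelace formula, twice the signed area is |[7·0 − (-6)·10] + [(-6)·(-5) − 7·0] + [7·10 − 7·(-5)]| = 195, so the area is 97.5.
Along each edge there are gcd(|Δx|,|Δy|)+1 lattice points, so counting each shared vertex once the boundary has gcd(13,10) + gcd(13,5) + gcd(0,15) = 1+1+15 = 17.
Pick's theorem gives I = A − B/2 + 1 = 97.5 − 17/2 + 1 = 90, so the closed region contains I + B = 90 + 17 = 107 lattice points.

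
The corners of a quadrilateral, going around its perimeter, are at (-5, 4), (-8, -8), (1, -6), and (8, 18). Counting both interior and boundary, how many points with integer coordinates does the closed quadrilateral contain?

162

Using the shoelace formula, 2A = |((-5)·(-8) − (-8)·4) + ((-8)·(-6) − 1·(-8)) + (1·18 − 8·(-6)) + (8·4 − (-5)·18)| = 316, so the area is 158.
The number of boundary lattice points is Σ gcd(|Δx|,|Δy|) = gcd(3,12) + gcd(9,2) + gcd(7,24) + gcd(13,14) = 3+1+1+1 = 6.
Pick's theorem gives I = A − B/2 + 1 = 158 − 6/2 + 1 = 156, so the closed region contains I + B = 156 + 6 = 162 lattice points.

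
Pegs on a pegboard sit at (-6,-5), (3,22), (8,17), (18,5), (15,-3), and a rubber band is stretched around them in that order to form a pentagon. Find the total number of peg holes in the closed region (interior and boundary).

The shoelace formula gives twice the area as |((-6)·22 − 3·(-5)) + (3·17 − 8·22) + (8·5 − 18·17) + (18·(-3) − 15·5) + (15·(-5) − (-6)·(-3))| = 730, so the area is 365.
Summing gcd(|Δx|,|Δy|) over the edges gives the boundary count: gcd(9,27) + gcd(5,5) + gcd(10,12) + gcd(3,8) + gcd(21,2) = 9+5+2+1+1 = 18.
Pick's theorem gives I = A − B/2 + 1 = 365 − 18/2 + 1 = 357, so the closed region contains I + B = 357 + 18 = 375 lattice points.

375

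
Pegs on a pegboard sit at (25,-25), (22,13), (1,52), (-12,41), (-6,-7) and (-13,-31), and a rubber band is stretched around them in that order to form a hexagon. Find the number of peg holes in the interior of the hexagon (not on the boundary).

By the shoelace formula, twice the signed area is |(25·13 − 22·(-25)) + (22·52 − 1·13) + (1·41 − (-12)·52) + ((-12)·(-7) − (-6)·41) + ((-6)·(-31) − (-13)·(-7)) + ((-13)·(-25) − 25·(-31))| = 4196, so the area is 2098.
The number of boundary lattice points is Σ gcd(|Δx|,|Δy|) = gcd(3,38) + gcd(21,39) + gcd(13,11) + gcd(6,48) + gcd(7,24) + gcd(38,6) = 1+3+1+6+1+2 = 14.
By Pick's theorem A = I + B/2 − 1, so I = 2098 − 14/2 + 1 = 2092.

2092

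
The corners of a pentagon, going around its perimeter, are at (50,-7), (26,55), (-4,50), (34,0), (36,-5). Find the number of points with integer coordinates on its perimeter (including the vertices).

12

Summing gcd(|Δx|,|Δy|) over the edges gives the boundary count: gcd(24,62) + gcd(30,5) + gcd(38,50) + gcd(2,5) + gcd(14,2) = 2+5+2+1+2 = 12.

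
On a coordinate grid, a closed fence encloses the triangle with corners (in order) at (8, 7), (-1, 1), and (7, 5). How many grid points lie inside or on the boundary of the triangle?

The shoelace formula gives twice the area as |[8·1 − (-1)·7] + [(-1)·5 − 7·1] + [7·7 − 8·5]| = 12, so the area is 6.
The number of boundary lattice points is Σ gcd(|Δx|,|Δy|) = gcd(9,6) + gcd(8,4) + gcd(1,2) = 3+4+1 = 8.
Pick's theorem gives I = A − B/2 + 1 = 6 − 8/2 + 1 = 3, so the closed region contains I + B = 3 + 8 = 11 lattice points.

11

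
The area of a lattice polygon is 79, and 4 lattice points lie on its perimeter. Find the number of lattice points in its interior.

78

Pick's theorem A = I + B/2 − 1 rearranges to I = A − B/2 + 1 = 79 − 4/2 + 1 = 78.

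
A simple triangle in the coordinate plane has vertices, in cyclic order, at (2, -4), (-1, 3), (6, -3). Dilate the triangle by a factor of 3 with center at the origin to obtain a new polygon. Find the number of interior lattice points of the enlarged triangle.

136

The shoelace formula gives twice the area as |[2·3 − (-1)·(-4)] + [(-1)·(-3) − 6·3] + [6·(-4) − 2·(-3)]| = 31, so the area is 15.5.
Along each edge there are gcd(|Δx|,|Δy|)+1 lattice points, so counting each shared vertex once the boundary has gcd(3,7) + gcd(7,6) + gcd(4,1) = 1+1+1 = 3.
Scaling by 3 multiplies the area by 3² = 9 (so the new area is 279/2) and multiplies the boundary lattice-point count by 3, giving 9.
By Pick's theorem, the interior count of the dilated polygon is 279/2 − 9/2 + 1 = 136.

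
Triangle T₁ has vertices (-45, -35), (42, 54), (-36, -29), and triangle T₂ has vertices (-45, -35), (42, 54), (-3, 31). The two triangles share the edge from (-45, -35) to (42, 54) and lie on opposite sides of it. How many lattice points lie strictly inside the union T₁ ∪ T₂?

1137

The union is the simple quadrilateral with vertices (-45, -35), (-36, -29), (42, 54), (-3, 31) in order.
By the shoelace formula, twice the signed area is |[(-45)·(-29) − (-36)·(-35)] + [(-36)·54 − 42·(-29)] + [42·31 − (-3)·54] + [(-3)·(-35) − (-45)·31]| = 2283, so the area is 2283/2.
The number of boundary lattice points is Σ gcd(|Δx|,|Δy|) = gcd(9,6) + gcd(78,83) + gcd(45,23) + gcd(42,66) = 3+1+1+6 = 11.
By Pick's theorem I = A − B/2 + 1 = 2283/2 − 11/2 + 1 = 1137.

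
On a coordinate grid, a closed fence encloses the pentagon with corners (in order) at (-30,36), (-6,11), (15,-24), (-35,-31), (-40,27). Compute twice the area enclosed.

4255

Using the shoelace formula, 2A = |((-30)·11 − (-6)·36) + ((-6)·(-24) − 15·11) + (15·(-31) − (-35)·(-24)) + ((-35)·27 − (-40)·(-31)) + ((-40)·36 − (-30)·27)| = 4255, so the area is 4255/2.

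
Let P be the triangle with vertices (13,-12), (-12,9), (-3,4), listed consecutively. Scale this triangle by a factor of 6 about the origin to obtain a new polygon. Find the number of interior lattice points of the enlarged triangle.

Using the shoelace formula, 2A = |[13·9 − (-12)·(-12)] + [(-12)·4 − (-3)·9] + [(-3)·(-12) − 13·4]| = 64, so the area is 32.
The number of boundary lattice points is Σ gcd(|Δx|,|Δy|) = gcd(25,21) + gcd(9,5) + gcd(16,16) = 1+1+16 = 18.
Scaling by 6 multiplies the area by 6² = 36 (so the new area is 1152) and multiplies the boundary lattice-point count by 6, giving 108.
By Pick's theorem, the interior count of the dilated polygon is 1152 − 108/2 + 1 = 1099.

1099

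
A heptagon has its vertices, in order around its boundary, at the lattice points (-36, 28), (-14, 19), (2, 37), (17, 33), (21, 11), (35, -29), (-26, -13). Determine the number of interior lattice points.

The shoelace formula gives twice the area as |[(-36)·19 − (-14)·28] + [(-14)·37 − 2·19] + [2·33 − 17·37] + [17·11 − 21·33] + [21·(-29) − 35·11] + [35·(-13) − (-26)·(-29)] + [(-26)·28 − (-36)·(-13)]| = 5316, so the area is 2658.
Summing gcd(|Δx|,|Δy|) over the edges gives the boundary count: gcd(22,9) + gcd(16,18) + gcd(15,4) + gcd(4,22) + gcd(14,40) + gcd(61,16) + gcd(10,41) = 1+2+1+2+2+1+1 = 10.
By Pick's theorem A = I + B/2 − 1, so I = 2658 − 10/2 + 1 = 2654.

2654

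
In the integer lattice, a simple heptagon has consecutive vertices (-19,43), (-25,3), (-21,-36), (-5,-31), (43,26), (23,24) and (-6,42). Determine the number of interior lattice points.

2865

Using the shoelace formula, 2A = |((-19)·3 − (-25)·43) + ((-25)·(-36) − (-21)·3) + ((-21)·(-31) − (-5)·(-36)) + ((-5)·26 − 43·(-31)) + (43·24 − 23·26) + (23·42 − (-6)·24) + ((-6)·43 − (-19)·42)| = 5739, so the area is 2869.5.
Along each edge there are gcd(|Δx|,|Δy|)+1 lattice points, so counting each shared vertex once the boundary has gcd(6,40) + gcd(4,39) + gcd(16,5) + gcd(48,57) + gcd(20,2) + gcd(29,18) + gcd(13,1) = 2+1+1+3+2+1+1 = 11.
By Pick's theorem A = I + B/2 − 1, so I = 2869.5 − 11/2 + 1 = 2865.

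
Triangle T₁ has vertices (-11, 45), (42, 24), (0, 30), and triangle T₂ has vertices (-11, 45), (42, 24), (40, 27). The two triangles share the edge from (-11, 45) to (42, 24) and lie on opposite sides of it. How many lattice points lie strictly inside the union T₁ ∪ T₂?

336

The union is the simple quadrilateral with vertices (-11, 45), (0, 30), (42, 24), (40, 27) in order.
Using the shoelace formula, 2A = |((-11)·30 − 0·45) + (0·24 − 42·30) + (42·27 − 40·24) + (40·45 − (-11)·27)| = 681, so the area is 340.5.
Summing gcd(|Δx|,|Δy|) over the edges gives the boundary count: gcd(11,15) + gcd(42,6) + gcd(2,3) + gcd(51,18) = 1+6+1+3 = 11.
By Pick's theorem I = A − B/2 + 1 = 340.5 − 11/2 + 1 = 336.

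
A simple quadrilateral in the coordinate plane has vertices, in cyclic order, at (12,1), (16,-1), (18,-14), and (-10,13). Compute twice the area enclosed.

306

The shoelace formula gives twice the area as |[12·(-1) − 16·1] + [16·(-14) − 18·(-1)] + [18·13 − (-10)·(-14)] + [(-10)·1 − 12·13]| = 306, so the area is 153.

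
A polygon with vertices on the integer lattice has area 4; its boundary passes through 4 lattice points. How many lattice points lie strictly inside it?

3

Pick's theorem A = I + B/2 − 1 rearranges to I = A − B/2 + 1 = 4 − 4/2 + 1 = 3.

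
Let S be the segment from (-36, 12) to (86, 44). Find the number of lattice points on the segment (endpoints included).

3

The number of lattice points on a segment between lattice points is gcd(|Δx|,|Δy|) + 1 = gcd(122,32) + 1 = 2 + 1 = 3.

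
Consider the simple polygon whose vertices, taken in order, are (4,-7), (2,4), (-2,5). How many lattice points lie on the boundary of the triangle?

The number of boundary lattice points is Σ gcd(|Δx|,|Δy|) = gcd(2,11) + gcd(4,1) + gcd(6,12) = 1+1+6 = 8.

8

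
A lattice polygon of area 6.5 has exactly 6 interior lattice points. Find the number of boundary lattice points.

3

Pick's theorem gives A = I + B/2 − 1, so B = 2(A − I + 1) = 2(6.5 − 6 + 1) = 3.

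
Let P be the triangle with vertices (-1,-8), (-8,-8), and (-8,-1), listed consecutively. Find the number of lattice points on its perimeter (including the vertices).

Along each edge there are gcd(|Δx|,|Δy|)+1 lattice points, so counting each shared vertex once the boundary has gcd(7,0) + gcd(0,7) + gcd(7,7) = 7+7+7 = 21.

21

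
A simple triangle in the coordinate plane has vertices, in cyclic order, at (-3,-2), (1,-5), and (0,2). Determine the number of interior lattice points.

12

Using the shoelace formula, 2A = |[(-3)·(-5) − 1·(-2)] + [1·2 − 0·(-5)] + [0·(-2) − (-3)·2]| = 25, so the area is 25/2.
Along each edge there are gcd(|Δx|,|Δy|)+1 lattice points, so counting each shared vertex once the boundary has gcd(4,3) + gcd(1,7) + gcd(3,4) = 1+1+1 = 3.
By Pick's theorem A = I + B/2 − 1, so I = 25/2 − 3/2 + 1 = 12.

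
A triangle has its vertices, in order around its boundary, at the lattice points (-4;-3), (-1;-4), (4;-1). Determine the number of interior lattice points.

6

The shoelace formula gives twice the area as |[(-4)·(-4) − (-1)·(-3)] + [(-1)·(-1) − 4·(-4)] + [4·(-3) − (-4)·(-1)]| = 14, so the area is 7.
Along each edge there are gcd(|Δx|,|Δy|)+1 lattice points, so counting each shared vertex once the boundary has gcd(3,1) + gcd(5,3) + gcd(8,2) = 1+1+2 = 4.
By Pick's theorem A = I + B/2 − 1, so I = 7 − 4/2 + 1 = 6.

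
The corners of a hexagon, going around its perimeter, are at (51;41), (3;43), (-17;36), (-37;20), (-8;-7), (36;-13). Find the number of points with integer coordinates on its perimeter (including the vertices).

Summing gcd(|Δx|,|Δy|) over the edges gives the boundary count: gcd(48,2) + gcd(20,7) + gcd(20,16) + gcd(29,27) + gcd(44,6) + gcd(15,54) = 2+1+4+1+2+3 = 13.

13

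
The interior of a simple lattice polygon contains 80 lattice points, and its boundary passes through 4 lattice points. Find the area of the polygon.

Pick's theorem states A = I + B/2 − 1, so A = 80 + 4/2 − 1 = 81.

81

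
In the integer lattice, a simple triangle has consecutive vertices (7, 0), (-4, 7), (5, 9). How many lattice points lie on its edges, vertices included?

3

Summing gcd(|Δx|,|Δy|) over the edges gives the boundary count: gcd(11,7) + gcd(9,2) + gcd(2,9) = 1+1+1 = 3.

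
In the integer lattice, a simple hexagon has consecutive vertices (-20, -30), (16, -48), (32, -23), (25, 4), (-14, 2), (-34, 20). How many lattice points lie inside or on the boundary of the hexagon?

Using the shoelace formula, 2A = |((-20)·(-48) − 16·(-30)) + (16·(-23) − 32·(-48)) + (32·4 − 25·(-23)) + (25·2 − (-14)·4) + ((-14)·20 − (-34)·2) + ((-34)·(-30) − (-20)·20)| = 4625, so the area is 4625/2.
Summing gcd(|Δx|,|Δy|) over the edges gives the boundary count: gcd(36,18) + gcd(16,25) + gcd(7,27) + gcd(39,2) + gcd(20,18) + gcd(14,50) = 18+1+1+1+2+2 = 25.
Pick's theorem gives I = A − B/2 + 1 = 4625/2 − 25/2 + 1 = 2301, so the closed region contains I + B = 2301 + 25 = 2326 lattice points.

2326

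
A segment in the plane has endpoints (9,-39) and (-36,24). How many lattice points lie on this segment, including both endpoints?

10

The number of lattice points on a segment between lattice points is gcd(|Δx|,|Δy|) + 1 = gcd(45,63) + 1 = 9 + 1 = 10.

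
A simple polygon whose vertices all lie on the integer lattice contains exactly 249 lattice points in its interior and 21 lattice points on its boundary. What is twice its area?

Pick's theorem states A = I + B/2 − 1, so A = 249 + 21/2 − 1 = 517/2.
Hence 2A = 517.

517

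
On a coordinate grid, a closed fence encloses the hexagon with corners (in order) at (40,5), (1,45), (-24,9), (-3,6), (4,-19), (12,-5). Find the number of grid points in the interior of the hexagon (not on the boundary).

By the shoelace formula, twice the signed area is |[40·45 − 1·5] + [1·9 − (-24)·45] + [(-24)·6 − (-3)·9] + [(-3)·(-19) − 4·6] + [4·(-5) − 12·(-19)] + [12·5 − 40·(-5)]| = 3268, so the area is 1634.
Along each edge there are gcd(|Δx|,|Δy|)+1 lattice points, so counting each shared vertex once the boundary has gcd(39,40) + gcd(25,36) + gcd(21,3) + gcd(7,25) + gcd(8,14) + gcd(28,10) = 1+1+3+1+2+2 = 10.
Pick's theorem gives I = A − B/2 + 1 = 1634 − 10/2 + 1 = 1630.

1630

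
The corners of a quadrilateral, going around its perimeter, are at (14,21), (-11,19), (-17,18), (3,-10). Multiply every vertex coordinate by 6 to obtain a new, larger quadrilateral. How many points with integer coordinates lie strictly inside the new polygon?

Using the shoelace formula, 2A = |[14·19 − (-11)·21] + [(-11)·18 − (-17)·19] + [(-17)·(-10) − 3·18] + [3·21 − 14·(-10)]| = 941, so the area is 470.5.
Along each edge there are gcd(|Δx|,|Δy|)+1 lattice points, so counting each shared vertex once the boundary has gcd(25,2) + gcd(6,1) + gcd(20,28) + gcd(11,31) = 1+1+4+1 = 7.
Scaling by 6 multiplies the area by 6² = 36 (so the new area is 16938) and multiplies the boundary lattice-point count by 6, giving 42.
By Pick's theorem, the interior count of the dilated polygon is 16938 − 42/2 + 1 = 16918.

16918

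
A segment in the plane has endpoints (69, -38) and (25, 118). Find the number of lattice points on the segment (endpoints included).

The number of lattice points on a segment between lattice points is gcd(|Δx|,|Δy|) + 1 = gcd(44,156) + 1 = 4 + 1 = 5.

5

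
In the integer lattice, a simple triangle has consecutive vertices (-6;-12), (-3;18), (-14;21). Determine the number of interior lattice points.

The shoelace formula gives twice the area as |((-6)·18 − (-3)·(-12)) + ((-3)·21 − (-14)·18) + ((-14)·(-12) − (-6)·21)| = 339, so the area is 339/2.
Along each edge there are gcd(|Δx|,|Δy|)+1 lattice points, so counting each shared vertex once the boundary has gcd(3,30) + gcd(11,3) + gcd(8,33) = 3+1+1 = 5.
Pick's theorem gives I = A − B/2 + 1 = 339/2 − 5/2 + 1 = 168.

168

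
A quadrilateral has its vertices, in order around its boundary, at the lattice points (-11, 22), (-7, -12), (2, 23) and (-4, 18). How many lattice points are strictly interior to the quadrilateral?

By the shoelace formula, twice the signed area is |[(-11)·(-12) − (-7)·22] + [(-7)·23 − 2·(-12)] + [2·18 − (-4)·23] + [(-4)·22 − (-11)·18]| = 387, so the area is 193.5.
Along each edge there are gcd(|Δx|,|Δy|)+1 lattice points, so counting each shared vertex once the boundary has gcd(4,34) + gcd(9,35) + gcd(6,5) + gcd(7,4) = 2+1+1+1 = 5.
Pick's theorem gives I = A − B/2 + 1 = 193.5 − 5/2 + 1 = 192.

192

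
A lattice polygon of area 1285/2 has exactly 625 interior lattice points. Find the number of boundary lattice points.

Pick's theorem gives A = I + B/2 − 1, so B = 2(A − I + 1) = 2(1285/2 − 625 + 1) = 37.

37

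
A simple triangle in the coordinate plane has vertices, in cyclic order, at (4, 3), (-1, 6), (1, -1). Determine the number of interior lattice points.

Using the shoelace formula, 2A = |[4·6 − (-1)·3] + [(-1)·(-1) − 1·6] + [1·3 − 4·(-1)]| = 29, so the area is 14.5.
Along each edge there are gcd(|Δx|,|Δy|)+1 lattice points, so counting each shared vertex once the boundary has gcd(5,3) + gcd(2,7) + gcd(3,4) = 1+1+1 = 3.
Pick's theorem gives I = A − B/2 + 1 = 14.5 − 3/2 + 1 = 14.

14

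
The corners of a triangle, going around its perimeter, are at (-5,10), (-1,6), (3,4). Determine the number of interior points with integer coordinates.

1

The shoelace formula gives twice the area as |[(-5)·6 − (-1)·10] + [(-1)·4 − 3·6] + [3·10 − (-5)·4]| = 8, so the area is 4.
The number of boundary lattice points is Σ gcd(|Δx|,|Δy|) = gcd(4,4) + gcd(4,2) + gcd(8,6) = 4+2+2 = 8.
By Pick's theorem A = I + B/2 − 1, so I = 4 − 8/2 + 1 = 1.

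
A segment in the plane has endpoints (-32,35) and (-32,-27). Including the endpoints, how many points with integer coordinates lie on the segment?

The number of lattice points on a segment between lattice points is gcd(|Δx|,|Δy|) + 1 = gcd(0,62) + 1 = 62 + 1 = 63.

63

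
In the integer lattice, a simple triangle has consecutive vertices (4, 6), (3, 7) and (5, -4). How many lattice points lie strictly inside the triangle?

4

The shoelace formula gives twice the area as |[4·7 − 3·6] + [3·(-4) − 5·7] + [5·6 − 4·(-4)]| = 9, so the area is 4.5.
Summing gcd(|Δx|,|Δy|) over the edges gives the boundary count: gcd(1,1) + gcd(2,11) + gcd(1,10) = 1+1+1 = 3.
Pick's theorem gives I = A − B/2 + 1 = 4.5 − 3/2 + 1 = 4.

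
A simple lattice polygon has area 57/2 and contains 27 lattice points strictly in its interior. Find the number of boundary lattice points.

Pick's theorem gives A = I + B/2 − 1, so B = 2(A − I + 1) = 2(57/2 − 27 + 1) = 5.

5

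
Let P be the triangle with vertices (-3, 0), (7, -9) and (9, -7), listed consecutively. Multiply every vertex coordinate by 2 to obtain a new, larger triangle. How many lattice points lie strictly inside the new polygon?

73

By the shoelace formula, twice the signed area is |((-3)·(-9) − 7·0) + (7·(-7) − 9·(-9)) + (9·0 − (-3)·(-7))| = 38, so the area is 19.
Along each edge there are gcd(|Δx|,|Δy|)+1 lattice points, so counting each shared vertex once the boundary has gcd(10,9) + gcd(2,2) + gcd(12,7) = 1+2+1 = 4.
Scaling by 2 multiplies the area by 2² = 4 (so the new area is 76) and multiplies the boundary lattice-point count by 2, giving 8.
By Pick's theorem, the interior count of the dilated polygon is 76 − 8/2 + 1 = 73.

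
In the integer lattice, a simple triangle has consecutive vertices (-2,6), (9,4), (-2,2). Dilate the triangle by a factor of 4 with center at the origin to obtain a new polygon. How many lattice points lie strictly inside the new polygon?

341

The shoelace formula gives twice the area as |((-2)·4 − 9·6) + (9·2 − (-2)·4) + ((-2)·6 − (-2)·2)| = 44, so the area is 22.
Along each edge there are gcd(|Δx|,|Δy|)+1 lattice points, so counting each shared vertex once the boundary has gcd(11,2) + gcd(11,2) + gcd(0,4) = 1+1+4 = 6.
Scaling by 4 multiplies the area by 4² = 16 (so the new area is 352) and multiplies the boundary lattice-point count by 4, giving 24.
By Pick's theorem, the interior count of the dilated polygon is 352 − 24/2 + 1 = 341.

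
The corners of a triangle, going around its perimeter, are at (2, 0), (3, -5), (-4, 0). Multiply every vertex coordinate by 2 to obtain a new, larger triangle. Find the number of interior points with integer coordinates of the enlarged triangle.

By the shoelace formula, twice the signed area is |(2·(-5) − 3·0) + (3·0 − (-4)·(-5)) + ((-4)·0 − 2·0)| = 30, so the area is 15.
Summing gcd(|Δx|,|Δy|) over the edges gives the boundary count: gcd(1,5) + gcd(7,5) + gcd(6,0) = 1+1+6 = 8.
Scaling by 2 multiplies the area by 2² = 4 (so the new area is 60) and multiplies the boundary lattice-point count by 2, giving 16.
By Pick's theorem, the interior count of the dilated polygon is 60 − 16/2 + 1 = 53.

53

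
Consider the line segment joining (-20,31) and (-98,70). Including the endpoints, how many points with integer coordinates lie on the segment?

40

The number of lattice points on a segment between lattice points is gcd(|Δx|,|Δy|) + 1 = gcd(78,39) + 1 = 39 + 1 = 40.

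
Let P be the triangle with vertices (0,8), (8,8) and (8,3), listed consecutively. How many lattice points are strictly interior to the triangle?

Using the shoelace formula, 2A = |(0·8 − 8·8) + (8·3 − 8·8) + (8·8 − 0·3)| = 40, so the area is 20.
Summing gcd(|Δx|,|Δy|) over the edges gives the boundary count: gcd(8,0) + gcd(0,5) + gcd(8,5) = 8+5+1 = 14.
Pick's theorem gives I = A − B/2 + 1 = 20 − 14/2 + 1 = 14.

14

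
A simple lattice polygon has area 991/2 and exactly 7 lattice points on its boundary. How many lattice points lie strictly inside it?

493

From Pick's theorem, I = A − B/2 + 1 = 991/2 − 7/2 + 1 = 493.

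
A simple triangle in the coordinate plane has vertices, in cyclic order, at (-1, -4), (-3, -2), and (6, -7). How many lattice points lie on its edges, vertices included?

The number of boundary lattice points is Σ gcd(|Δx|,|Δy|) = gcd(2,2) + gcd(9,5) + gcd(7,3) = 2+1+1 = 4.

4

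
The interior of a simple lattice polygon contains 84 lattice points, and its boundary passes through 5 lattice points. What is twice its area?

171

Pick's theorem states A = I + B/2 − 1, so A = 84 + 5/2 − 1 = 171/2.
Hence 2A = 171.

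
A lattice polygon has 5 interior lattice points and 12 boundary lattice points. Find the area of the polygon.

By Pick's theorem, A = I + B/2 − 1 = 5 + 12/2 − 1 = 10.

10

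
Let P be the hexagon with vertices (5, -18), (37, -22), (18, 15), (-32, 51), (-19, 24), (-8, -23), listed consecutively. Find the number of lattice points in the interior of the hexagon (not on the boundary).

1993

The shoelace formula gives twice the area as |[5·(-22) − 37·(-18)] + [37·15 − 18·(-22)] + [18·51 − (-32)·15] + [(-32)·24 − (-19)·51] + [(-19)·(-23) − (-8)·24] + [(-8)·(-18) − 5·(-23)]| = 3994, so the area is 1997.
Summing gcd(|Δx|,|Δy|) over the edges gives the boundary count: gcd(32,4) + gcd(19,37) + gcd(50,36) + gcd(13,27) + gcd(11,47) + gcd(13,5) = 4+1+2+1+1+1 = 10.
By Pick's theorem A = I + B/2 − 1, so I = 1997 − 10/2 + 1 = 1993.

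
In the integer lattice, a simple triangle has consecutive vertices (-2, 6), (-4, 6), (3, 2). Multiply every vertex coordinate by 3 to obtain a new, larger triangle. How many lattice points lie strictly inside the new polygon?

The shoelace formula gives twice the area as |((-2)·6 − (-4)·6) + ((-4)·2 − 3·6) + (3·6 − (-2)·2)| = 8, so the area is 4.
Along each edge there are gcd(|Δx|,|Δy|)+1 lattice points, so counting each shared vertex once the boundary has gcd(2,0) + gcd(7,4) + gcd(5,4) = 2+1+1 = 4.
Scaling by 3 multiplies the area by 3² = 9 (so the new area is 36) and multiplies the boundary lattice-point count by 3, giving 12.
By Pick's theorem, the interior count of the dilated polygon is 36 − 12/2 + 1 = 31.

31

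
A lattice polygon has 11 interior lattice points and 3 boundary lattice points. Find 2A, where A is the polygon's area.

23

By Pick's theorem, A = I + B/2 − 1 = 11 + 3/2 − 1 = 23/2.
Hence 2A = 23.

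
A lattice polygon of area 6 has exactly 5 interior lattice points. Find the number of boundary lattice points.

Pick's theorem gives A = I + B/2 − 1, so B = 2(A − I + 1) = 2(6 − 5 + 1) = 4.

4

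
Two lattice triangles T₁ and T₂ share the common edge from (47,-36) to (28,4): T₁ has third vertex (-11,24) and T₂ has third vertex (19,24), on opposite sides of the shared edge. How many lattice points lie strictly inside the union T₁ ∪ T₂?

597

The union is the simple quadrilateral with vertices (47,-36), (-11,24), (28,4), (19,24) in order.
Using the shoelace formula, 2A = |[47·24 − (-11)·(-36)] + [(-11)·4 − 28·24] + [28·24 − 19·4] + [19·(-36) − 47·24]| = 1200, so the area is 600.
The number of boundary lattice points is Σ gcd(|Δx|,|Δy|) = gcd(58,60) + gcd(39,20) + gcd(9,20) + gcd(28,60) = 2+1+1+4 = 8.
By Pick's theorem I = A − B/2 + 1 = 600 − 8/2 + 1 = 597.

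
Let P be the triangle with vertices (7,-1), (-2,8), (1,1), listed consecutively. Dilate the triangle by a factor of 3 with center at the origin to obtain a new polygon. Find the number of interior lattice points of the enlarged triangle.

The shoelace formula gives twice the area as |[7·8 − (-2)·(-1)] + [(-2)·1 − 1·8] + [1·(-1) − 7·1]| = 36, so the area is 18.
The number of boundary lattice points is Σ gcd(|Δx|,|Δy|) = gcd(9,9) + gcd(3,7) + gcd(6,2) = 9+1+2 = 12.
Scaling by 3 multiplies the area by 3² = 9 (so the new area is 162) and multiplies the boundary lattice-point count by 3, giving 36.
By Pick's theorem, the interior count of the dilated polygon is 162 − 36/2 + 1 = 145.

145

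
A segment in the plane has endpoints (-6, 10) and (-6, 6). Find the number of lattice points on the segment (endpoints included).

5

The number of lattice points on a segment between lattice points is gcd(|Δx|,|Δy|) + 1 = gcd(0,4) + 1 = 4 + 1 = 5.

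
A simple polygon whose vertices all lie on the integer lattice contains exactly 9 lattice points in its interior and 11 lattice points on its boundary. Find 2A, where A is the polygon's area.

27

By Pick's theorem, A = I + B/2 − 1 = 9 + 11/2 − 1 = 27/2.
Hence 2A = 27.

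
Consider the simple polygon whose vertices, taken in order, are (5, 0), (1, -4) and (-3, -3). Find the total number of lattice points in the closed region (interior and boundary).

The shoelace formula gives twice the area as |(5·(-4) − 1·0) + (1·(-3) − (-3)·(-4)) + ((-3)·0 − 5·(-3))| = 20, so the area is 10.
The number of boundary lattice points is Σ gcd(|Δx|,|Δy|) = gcd(4,4) + gcd(4,1) + gcd(8,3) = 4+1+1 = 6.
Pick's theorem gives I = A − B/2 + 1 = 10 − 6/2 + 1 = 8, so the closed region contains I + B = 8 + 6 = 14 lattice points.

14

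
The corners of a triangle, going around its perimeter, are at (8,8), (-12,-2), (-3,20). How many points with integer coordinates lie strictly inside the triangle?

170

Using the shoelace formula, 2A = |[8·(-2) − (-12)·8] + [(-12)·20 − (-3)·(-2)] + [(-3)·8 − 8·20]| = 350, so the area is 175.
The number of boundary lattice points is Σ gcd(|Δx|,|Δy|) = gcd(20,10) + gcd(9,22) + gcd(11,12) = 10+1+1 = 12.
By Pick's theorem A = I + B/2 − 1, so I = 175 − 12/2 + 1 = 170.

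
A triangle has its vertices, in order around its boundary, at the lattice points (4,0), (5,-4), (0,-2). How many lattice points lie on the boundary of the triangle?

The number of boundary lattice points is Σ gcd(|Δx|,|Δy|) = gcd(1,4) + gcd(5,2) + gcd(4,2) = 1+1+2 = 4.

4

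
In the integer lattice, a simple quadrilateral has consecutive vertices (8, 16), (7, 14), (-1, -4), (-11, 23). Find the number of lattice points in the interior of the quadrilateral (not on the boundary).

219

By the shoelace formula, twice the signed area is |[8·14 − 7·16] + [7·(-4) − (-1)·14] + [(-1)·23 − (-11)·(-4)] + [(-11)·16 − 8·23]| = 441, so the area is 441/2.
The number of boundary lattice points is Σ gcd(|Δx|,|Δy|) = gcd(1,2) + gcd(8,18) + gcd(10,27) + gcd(19,7) = 1+2+1+1 = 5.
Pick's theorem gives I = A − B/2 + 1 = 441/2 − 5/2 + 1 = 219.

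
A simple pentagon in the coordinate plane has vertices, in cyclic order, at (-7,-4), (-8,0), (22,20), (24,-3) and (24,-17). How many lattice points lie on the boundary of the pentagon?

27

Along each edge there are gcd(|Δx|,|Δy|)+1 lattice points, so counting each shared vertex once the boundary has gcd(1,4) + gcd(30,20) + gcd(2,23) + gcd(0,14) + gcd(31,13) = 1+10+1+14+1 = 27.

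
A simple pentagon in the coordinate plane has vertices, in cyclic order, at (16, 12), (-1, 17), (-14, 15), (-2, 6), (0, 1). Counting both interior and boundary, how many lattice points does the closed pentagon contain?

222

The shoelace formula gives twice the area as |[16·17 − (-1)·12] + [(-1)·15 − (-14)·17] + [(-14)·6 − (-2)·15] + [(-2)·1 − 0·6] + [0·12 − 16·1]| = 435, so the area is 217.5.
The number of boundary lattice points is Σ gcd(|Δx|,|Δy|) = gcd(17,5) + gcd(13,2) + gcd(12,9) + gcd(2,5) + gcd(16,11) = 1+1+3+1+1 = 7.
Pick's theorem gives I = A − B/2 + 1 = 217.5 − 7/2 + 1 = 215, so the closed region contains I + B = 215 + 7 = 222 lattice points.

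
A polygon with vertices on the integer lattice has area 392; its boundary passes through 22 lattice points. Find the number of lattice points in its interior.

Pick's theorem A = I + B/2 − 1 rearranges to I = A − B/2 + 1 = 392 − 22/2 + 1 = 382.

382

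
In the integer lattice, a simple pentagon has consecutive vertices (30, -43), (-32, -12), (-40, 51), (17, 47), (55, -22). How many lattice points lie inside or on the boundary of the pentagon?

Using the shoelace formula, 2A = |[30·(-12) − (-32)·(-43)] + [(-32)·51 − (-40)·(-12)] + [(-40)·47 − 17·51] + [17·(-22) − 55·47] + [55·(-43) − 30·(-22)]| = 11259, so the area is 5629.5.
The number of boundary lattice points is Σ gcd(|Δx|,|Δy|) = gcd(62,31) + gcd(8,63) + gcd(57,4) + gcd(38,69) + gcd(25,21) = 31+1+1+1+1 = 35.
Pick's theorem gives I = A − B/2 + 1 = 5629.5 − 35/2 + 1 = 5613, so the closed region contains I + B = 5613 + 35 = 5648 lattice points.

5648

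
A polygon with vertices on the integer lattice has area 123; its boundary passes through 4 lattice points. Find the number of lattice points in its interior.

122

From Pick's theorem, I = A − B/2 + 1 = 123 − 4/2 + 1 = 122.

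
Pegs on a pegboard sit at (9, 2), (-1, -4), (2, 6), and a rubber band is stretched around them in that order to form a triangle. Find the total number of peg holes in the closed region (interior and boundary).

By the shoelace formula, twice the signed area is |[9·(-4) − (-1)·2] + [(-1)·6 − 2·(-4)] + [2·2 − 9·6]| = 82, so the area is 41.
The number of boundary lattice points is Σ gcd(|Δx|,|Δy|) = gcd(10,6) + gcd(3,10) + gcd(7,4) = 2+1+1 = 4.
Pick's theorem gives I = A − B/2 + 1 = 41 − 4/2 + 1 = 40, so the closed region contains I + B = 40 + 4 = 44 lattice points.

44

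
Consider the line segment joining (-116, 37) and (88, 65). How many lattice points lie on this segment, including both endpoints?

5

The number of lattice points on a segment between lattice points is gcd(|Δx|,|Δy|) + 1 = gcd(204,28) + 1 = 4 + 1 = 5.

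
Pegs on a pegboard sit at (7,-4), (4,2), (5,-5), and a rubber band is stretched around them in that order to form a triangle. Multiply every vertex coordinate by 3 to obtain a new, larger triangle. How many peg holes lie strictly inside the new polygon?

61

The shoelace formula gives twice the area as |(7·2 − 4·(-4)) + (4·(-5) − 5·2) + (5·(-4) − 7·(-5))| = 15, so the area is 15/2.
Summing gcd(|Δx|,|Δy|) over the edges gives the boundary count: gcd(3,6) + gcd(1,7) + gcd(2,1) = 3+1+1 = 5.
Scaling by 3 multiplies the area by 3² = 9 (so the new area is 67.5) and multiplies the boundary lattice-point count by 3, giving 15.
By Pick's theorem, the interior count of the dilated polygon is 67.5 − 15/2 + 1 = 61.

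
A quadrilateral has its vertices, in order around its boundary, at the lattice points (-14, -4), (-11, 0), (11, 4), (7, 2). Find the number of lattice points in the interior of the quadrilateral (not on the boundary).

44

By the shoelace formula, twice the signed area is |[(-14)·0 − (-11)·(-4)] + [(-11)·4 − 11·0] + [11·2 − 7·4] + [7·(-4) − (-14)·2]| = 94, so the area is 47.
The number of boundary lattice points is Σ gcd(|Δx|,|Δy|) = gcd(3,4) + gcd(22,4) + gcd(4,2) + gcd(21,6) = 1+2+2+3 = 8.
By Pick's theorem A = I + B/2 − 1, so I = 47 − 8/2 + 1 = 44.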